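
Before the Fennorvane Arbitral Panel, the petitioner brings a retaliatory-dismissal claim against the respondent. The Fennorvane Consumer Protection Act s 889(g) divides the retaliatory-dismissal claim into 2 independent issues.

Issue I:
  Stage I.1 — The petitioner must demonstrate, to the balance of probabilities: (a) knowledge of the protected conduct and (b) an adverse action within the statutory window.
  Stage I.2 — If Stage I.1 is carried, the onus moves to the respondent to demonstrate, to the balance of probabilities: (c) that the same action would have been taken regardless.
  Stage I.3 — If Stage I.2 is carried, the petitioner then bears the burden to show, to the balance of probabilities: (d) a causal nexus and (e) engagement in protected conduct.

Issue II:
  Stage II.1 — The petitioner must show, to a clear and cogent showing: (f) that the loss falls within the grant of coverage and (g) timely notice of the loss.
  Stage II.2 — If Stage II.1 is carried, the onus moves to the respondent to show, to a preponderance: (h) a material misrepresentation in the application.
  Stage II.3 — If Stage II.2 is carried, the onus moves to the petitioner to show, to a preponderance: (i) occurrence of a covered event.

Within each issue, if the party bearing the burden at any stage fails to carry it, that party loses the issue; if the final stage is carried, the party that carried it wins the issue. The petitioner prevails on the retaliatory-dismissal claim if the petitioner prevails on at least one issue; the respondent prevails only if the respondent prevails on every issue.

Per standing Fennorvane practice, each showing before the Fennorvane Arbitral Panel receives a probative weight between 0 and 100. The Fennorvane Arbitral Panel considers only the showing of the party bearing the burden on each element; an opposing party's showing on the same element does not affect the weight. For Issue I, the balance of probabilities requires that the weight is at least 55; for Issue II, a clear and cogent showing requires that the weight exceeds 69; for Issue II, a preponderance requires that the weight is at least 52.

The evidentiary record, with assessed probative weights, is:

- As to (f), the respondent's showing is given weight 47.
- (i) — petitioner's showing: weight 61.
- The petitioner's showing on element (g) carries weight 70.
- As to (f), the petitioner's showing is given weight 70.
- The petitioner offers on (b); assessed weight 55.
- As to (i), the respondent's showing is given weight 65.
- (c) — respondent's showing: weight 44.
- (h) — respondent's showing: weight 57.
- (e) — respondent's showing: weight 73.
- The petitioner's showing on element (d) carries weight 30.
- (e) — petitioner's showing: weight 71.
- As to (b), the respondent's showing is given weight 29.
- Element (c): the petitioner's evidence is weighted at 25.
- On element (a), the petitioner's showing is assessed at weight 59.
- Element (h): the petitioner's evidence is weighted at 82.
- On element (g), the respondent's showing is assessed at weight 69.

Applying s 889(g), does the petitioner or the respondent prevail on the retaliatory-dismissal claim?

petitioner

— Issue I —
At Stage I.1 the petitioner must meet the balance of probabilities (weight is at least 55): on (a) the weight is 59, ≥ 55, so (a) meets the standard; on (b) the weight is 55 (the respondent's 29 is given no effect), ≥ 55, so (b) meets the standard.
  Stage I.1 carried; the burden shifts to the respondent.
At Stage I.2 the respondent must meet the balance of probabilities (weight is at least 55): on (c) the weight is 44 (the petitioner's 25 is given no effect), < 55, so (c) does not meet the standard.
  Stage I.2 not carried; the respondent fails its burden.
So the petitioner prevails on this issue.
— Issue II —
At Stage II.1 the petitioner must meet a clear and cogent showing (weight exceeds 69): on (f) the weight is 70 (the respondent's 47 is given no effect), > 69, so (f) meets the standard; on (g) the weight is 70 (the respondent's 69 is given no effect), which does exceed 69, so (g) meets the standard.
  The petitioner carries Stage II.1; the respondent now bears the burden.
At Stage II.2 the respondent must meet a preponderance (weight is at least 52): on (h) the weight is 57 (the petitioner's 82 is given no effect), which does reach 52, so (h) meets the standard.
  The respondent carries Stage II.2; the petitioner now bears the burden.
At Stage II.3 the petitioner must meet a preponderance (weight is at least 52): on (i) the weight is 61 (the respondent's 65 is given no effect), which does reach 52, so (i) meets the standard.
  Stage II.3 carried; the final stage is satisfied.
All stages carried — the petitioner prevails on this issue.
Per-issue: Issue I → petitioner; Issue II → petitioner. The petitioner must prevail on at least one issue; overall, the petitioner prevails.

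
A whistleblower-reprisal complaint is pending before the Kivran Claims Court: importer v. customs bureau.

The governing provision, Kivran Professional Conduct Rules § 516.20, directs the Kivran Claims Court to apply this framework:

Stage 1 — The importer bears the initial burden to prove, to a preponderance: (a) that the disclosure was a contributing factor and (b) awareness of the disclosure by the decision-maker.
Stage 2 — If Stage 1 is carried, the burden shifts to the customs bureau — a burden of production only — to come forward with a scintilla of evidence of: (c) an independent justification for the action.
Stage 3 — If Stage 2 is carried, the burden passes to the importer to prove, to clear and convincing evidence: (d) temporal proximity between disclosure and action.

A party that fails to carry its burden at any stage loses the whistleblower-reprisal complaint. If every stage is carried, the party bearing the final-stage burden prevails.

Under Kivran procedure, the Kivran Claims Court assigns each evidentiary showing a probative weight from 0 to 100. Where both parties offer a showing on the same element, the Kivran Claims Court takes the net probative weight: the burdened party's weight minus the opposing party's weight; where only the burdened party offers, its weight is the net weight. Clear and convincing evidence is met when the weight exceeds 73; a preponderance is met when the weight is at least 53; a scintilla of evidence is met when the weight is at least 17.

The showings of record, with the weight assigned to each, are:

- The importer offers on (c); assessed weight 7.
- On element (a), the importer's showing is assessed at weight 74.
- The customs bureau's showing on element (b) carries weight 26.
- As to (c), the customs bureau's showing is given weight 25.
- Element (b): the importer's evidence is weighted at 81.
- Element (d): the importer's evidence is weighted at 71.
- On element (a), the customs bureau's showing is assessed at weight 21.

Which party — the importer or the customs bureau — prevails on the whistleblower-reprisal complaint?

Stage 1 — burden on importer; standard: a preponderance (weight is at least 53).
    (a): 74 − 21 = 53 ≥ 53 [met]
    (b): 81 − 26 = 55 ≥ 53 [met]
  The importer carries Stage 1; the customs bureau now bears the burden.
Stage 2 — burden on customs bureau; standard: a scintilla of evidence (weight is at least 17).
    (c): 25 − 7 = 18 ≥ 17 [met]
  All elements met. The burden passes to the importer.
Stage 3 — burden on importer; standard: clear and convincing evidence (weight exceeds 73).
    (d): 71 ≤ 73 [not met]
  Stage 3 not carried; the importer fails its burden.
The customs bureau prevails.

customs bureau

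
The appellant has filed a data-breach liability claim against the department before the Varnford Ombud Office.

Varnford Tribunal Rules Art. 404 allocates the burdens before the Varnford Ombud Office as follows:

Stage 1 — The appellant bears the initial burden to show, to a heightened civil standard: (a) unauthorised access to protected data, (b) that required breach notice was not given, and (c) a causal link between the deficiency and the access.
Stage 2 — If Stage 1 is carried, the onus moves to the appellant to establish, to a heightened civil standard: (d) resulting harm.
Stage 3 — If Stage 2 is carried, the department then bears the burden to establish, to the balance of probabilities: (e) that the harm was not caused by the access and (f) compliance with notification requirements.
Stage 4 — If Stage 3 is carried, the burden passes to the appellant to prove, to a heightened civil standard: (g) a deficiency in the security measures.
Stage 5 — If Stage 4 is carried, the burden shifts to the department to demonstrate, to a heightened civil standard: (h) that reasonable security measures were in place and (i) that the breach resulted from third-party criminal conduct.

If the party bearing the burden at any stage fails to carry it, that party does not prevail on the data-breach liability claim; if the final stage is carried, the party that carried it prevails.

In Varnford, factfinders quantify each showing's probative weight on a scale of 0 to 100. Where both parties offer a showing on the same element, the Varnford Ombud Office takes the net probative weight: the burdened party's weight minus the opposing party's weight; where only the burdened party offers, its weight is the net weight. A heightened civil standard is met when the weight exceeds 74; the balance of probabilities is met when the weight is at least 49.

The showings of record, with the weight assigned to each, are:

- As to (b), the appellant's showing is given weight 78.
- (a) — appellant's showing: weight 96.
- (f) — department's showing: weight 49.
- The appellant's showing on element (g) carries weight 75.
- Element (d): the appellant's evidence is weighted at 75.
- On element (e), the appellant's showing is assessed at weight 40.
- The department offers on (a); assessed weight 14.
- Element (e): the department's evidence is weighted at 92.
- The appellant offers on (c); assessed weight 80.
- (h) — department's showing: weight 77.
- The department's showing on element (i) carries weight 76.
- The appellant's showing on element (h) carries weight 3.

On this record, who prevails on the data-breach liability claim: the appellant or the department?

appellant

Stage 1 (appellant, a heightened civil standard, weight exceeds 74): (a) net 96−14=82 > 74 — meets; (b) 78 > 74 — meets; (c) 80 > 74 — meets.
  Stage 1 is satisfied; the appellant continues to bear the burden.
Stage 2 (appellant, a heightened civil standard, weight exceeds 74): (d) 75 > 74 — meets.
  All elements met. The burden passes to the department.
Stage 3 (department, the balance of probabilities, weight is at least 49): (e) net 92−40=52 ≥ 49 — meets; (f) 49 ≥ 49 — meets.
  Stage 3 is satisfied; the onus moves to the appellant.
Stage 4 (appellant, a heightened civil standard, weight exceeds 74): (g) 75 > 74 — meets.
  All elements met. The burden passes to the department.
Stage 5 (department, a heightened civil standard, weight exceeds 74): (h) net 77−3=74 ≤ 74 — fails; (i) 76 > 74 — meets.
  The department does not carry Stage 5.
The analysis ends at Stage 5; the appellant prevails.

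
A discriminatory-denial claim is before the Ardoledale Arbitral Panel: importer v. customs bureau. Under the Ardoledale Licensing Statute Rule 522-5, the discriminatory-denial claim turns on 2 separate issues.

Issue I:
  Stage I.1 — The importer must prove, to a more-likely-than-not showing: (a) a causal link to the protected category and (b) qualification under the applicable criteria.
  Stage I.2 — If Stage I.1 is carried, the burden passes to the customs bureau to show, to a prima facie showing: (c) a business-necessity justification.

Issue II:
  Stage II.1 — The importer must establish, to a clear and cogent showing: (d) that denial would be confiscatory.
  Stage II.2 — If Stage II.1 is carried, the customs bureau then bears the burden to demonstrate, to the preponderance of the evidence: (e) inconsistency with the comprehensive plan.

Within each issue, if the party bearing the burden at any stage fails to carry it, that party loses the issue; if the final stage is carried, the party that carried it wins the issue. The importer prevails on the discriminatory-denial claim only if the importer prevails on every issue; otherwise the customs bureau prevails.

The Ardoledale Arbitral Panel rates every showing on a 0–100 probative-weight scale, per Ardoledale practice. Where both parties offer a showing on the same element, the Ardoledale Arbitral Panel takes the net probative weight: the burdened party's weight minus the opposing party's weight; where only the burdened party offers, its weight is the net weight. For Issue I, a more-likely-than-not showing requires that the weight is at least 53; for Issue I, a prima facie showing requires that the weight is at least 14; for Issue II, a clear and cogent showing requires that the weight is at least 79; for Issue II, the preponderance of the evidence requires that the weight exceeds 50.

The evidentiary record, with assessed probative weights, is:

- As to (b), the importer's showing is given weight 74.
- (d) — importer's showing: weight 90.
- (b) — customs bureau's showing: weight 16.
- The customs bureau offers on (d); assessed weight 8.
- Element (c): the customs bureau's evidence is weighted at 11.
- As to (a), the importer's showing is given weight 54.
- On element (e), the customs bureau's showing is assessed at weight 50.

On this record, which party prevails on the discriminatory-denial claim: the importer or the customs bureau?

importer

— Issue I —
Stage I.1 — burden on importer; standard: a more-likely-than-not showing (weight is at least 53).
    (a): 54 ≥ 53 [met]
    (b): 74 − 16 = 58 ≥ 53 [met]
  Stage I.1 carried; the burden shifts to the customs bureau.
Stage I.2 — burden on customs bureau; standard: a prima facie showing (weight is at least 14).
    (c): 11 < 14 [not met]
  Stage I.2 not carried; the customs bureau fails its burden.
The analysis ends at Stage I.2; the importer prevails on this issue.
— Issue II —
At Stage II.1 the importer must meet a clear and cogent showing (weight is at least 79): on (d) the weight is 90 less the opposing 8 gives net 82, which does reach 79, so (d) meets the standard.
  All elements met. The burden passes to the customs bureau.
At Stage II.2 the customs bureau must meet the preponderance of the evidence (weight exceeds 50): on (e) the weight is 50, which does not exceed 50, so (e) does not meet the standard.
  Not every element is met, so the customs bureau fails to carry Stage II.2.
The importer prevails on this issue.
Per-issue: Issue I → importer; Issue II → importer. The importer must prevail on every issue; overall, the importer prevails.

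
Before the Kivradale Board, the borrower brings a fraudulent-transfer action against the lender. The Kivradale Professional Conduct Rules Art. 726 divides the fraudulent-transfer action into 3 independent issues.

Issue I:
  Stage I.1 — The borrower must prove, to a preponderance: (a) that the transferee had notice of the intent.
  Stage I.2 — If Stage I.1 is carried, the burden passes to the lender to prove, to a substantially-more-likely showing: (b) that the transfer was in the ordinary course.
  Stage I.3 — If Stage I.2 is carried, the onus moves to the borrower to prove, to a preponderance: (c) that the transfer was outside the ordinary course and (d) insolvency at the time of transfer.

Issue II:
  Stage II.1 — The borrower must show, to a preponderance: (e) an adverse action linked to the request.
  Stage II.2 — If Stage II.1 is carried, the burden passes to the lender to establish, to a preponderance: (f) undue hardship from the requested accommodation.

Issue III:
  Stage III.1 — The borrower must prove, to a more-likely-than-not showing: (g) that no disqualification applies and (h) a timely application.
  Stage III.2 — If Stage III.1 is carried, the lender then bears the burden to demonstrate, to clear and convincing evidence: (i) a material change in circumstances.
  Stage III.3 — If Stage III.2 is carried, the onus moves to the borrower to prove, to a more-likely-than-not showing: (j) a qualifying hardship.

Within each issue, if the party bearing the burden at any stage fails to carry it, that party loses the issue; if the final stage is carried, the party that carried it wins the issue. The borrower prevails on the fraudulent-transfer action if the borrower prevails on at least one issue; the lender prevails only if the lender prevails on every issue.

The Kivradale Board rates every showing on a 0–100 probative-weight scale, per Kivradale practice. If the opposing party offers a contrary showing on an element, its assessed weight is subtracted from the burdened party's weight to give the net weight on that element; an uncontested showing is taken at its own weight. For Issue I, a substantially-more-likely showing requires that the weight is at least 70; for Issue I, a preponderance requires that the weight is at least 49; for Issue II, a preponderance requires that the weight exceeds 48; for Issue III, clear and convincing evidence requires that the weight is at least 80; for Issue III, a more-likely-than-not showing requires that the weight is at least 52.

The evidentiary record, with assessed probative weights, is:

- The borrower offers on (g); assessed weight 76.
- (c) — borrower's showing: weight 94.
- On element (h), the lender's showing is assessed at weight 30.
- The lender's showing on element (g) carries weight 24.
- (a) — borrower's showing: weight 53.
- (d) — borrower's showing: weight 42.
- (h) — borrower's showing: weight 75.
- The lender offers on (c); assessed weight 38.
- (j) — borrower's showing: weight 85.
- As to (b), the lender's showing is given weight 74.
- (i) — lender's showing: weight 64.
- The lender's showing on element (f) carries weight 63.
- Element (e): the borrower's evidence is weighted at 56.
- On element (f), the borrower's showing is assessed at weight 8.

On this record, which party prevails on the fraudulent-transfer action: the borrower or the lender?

— Issue I —
Stage I.1 (borrower, a preponderance, weight is at least 49): (a) 53 ≥ 49 — meets.
  The borrower carries Stage I.1; the lender now bears the burden.
Stage I.2 (lender, a substantially-more-likely showing, weight is at least 70): (b) 74 ≥ 70 — meets.
  The lender carries Stage I.2; the borrower now bears the burden.
Stage I.3 (borrower, a preponderance, weight is at least 49): (c) net 94−38=56 ≥ 49 — meets; (d) 42 < 49 — fails.
  The borrower does not carry Stage I.3.
The lender prevails on this issue.
— Issue II —
Stage II.1 (borrower, a preponderance, weight exceeds 48): (e) 56 > 48 — meets.
  Stage II.1 carried; the burden shifts to the lender.
Stage II.2 (lender, a preponderance, weight exceeds 48): (f) net 63−8=55 > 48 — meets.
  The lender carries the last stage.
Every stage carried; the lender prevails on this issue.
— Issue III —
Stage III.1 (borrower, a more-likely-than-not showing, weight is at least 52): (g) net 76−24=52 ≥ 52 — meets; (h) net 75−30=45 < 52 — fails.
  Stage III.1 not carried; the borrower fails its burden.
The lender prevails on this issue.
Per-issue: Issue I → lender; Issue II → lender; Issue III → lender. The borrower must prevail on at least one issue; overall, the lender prevails.

lender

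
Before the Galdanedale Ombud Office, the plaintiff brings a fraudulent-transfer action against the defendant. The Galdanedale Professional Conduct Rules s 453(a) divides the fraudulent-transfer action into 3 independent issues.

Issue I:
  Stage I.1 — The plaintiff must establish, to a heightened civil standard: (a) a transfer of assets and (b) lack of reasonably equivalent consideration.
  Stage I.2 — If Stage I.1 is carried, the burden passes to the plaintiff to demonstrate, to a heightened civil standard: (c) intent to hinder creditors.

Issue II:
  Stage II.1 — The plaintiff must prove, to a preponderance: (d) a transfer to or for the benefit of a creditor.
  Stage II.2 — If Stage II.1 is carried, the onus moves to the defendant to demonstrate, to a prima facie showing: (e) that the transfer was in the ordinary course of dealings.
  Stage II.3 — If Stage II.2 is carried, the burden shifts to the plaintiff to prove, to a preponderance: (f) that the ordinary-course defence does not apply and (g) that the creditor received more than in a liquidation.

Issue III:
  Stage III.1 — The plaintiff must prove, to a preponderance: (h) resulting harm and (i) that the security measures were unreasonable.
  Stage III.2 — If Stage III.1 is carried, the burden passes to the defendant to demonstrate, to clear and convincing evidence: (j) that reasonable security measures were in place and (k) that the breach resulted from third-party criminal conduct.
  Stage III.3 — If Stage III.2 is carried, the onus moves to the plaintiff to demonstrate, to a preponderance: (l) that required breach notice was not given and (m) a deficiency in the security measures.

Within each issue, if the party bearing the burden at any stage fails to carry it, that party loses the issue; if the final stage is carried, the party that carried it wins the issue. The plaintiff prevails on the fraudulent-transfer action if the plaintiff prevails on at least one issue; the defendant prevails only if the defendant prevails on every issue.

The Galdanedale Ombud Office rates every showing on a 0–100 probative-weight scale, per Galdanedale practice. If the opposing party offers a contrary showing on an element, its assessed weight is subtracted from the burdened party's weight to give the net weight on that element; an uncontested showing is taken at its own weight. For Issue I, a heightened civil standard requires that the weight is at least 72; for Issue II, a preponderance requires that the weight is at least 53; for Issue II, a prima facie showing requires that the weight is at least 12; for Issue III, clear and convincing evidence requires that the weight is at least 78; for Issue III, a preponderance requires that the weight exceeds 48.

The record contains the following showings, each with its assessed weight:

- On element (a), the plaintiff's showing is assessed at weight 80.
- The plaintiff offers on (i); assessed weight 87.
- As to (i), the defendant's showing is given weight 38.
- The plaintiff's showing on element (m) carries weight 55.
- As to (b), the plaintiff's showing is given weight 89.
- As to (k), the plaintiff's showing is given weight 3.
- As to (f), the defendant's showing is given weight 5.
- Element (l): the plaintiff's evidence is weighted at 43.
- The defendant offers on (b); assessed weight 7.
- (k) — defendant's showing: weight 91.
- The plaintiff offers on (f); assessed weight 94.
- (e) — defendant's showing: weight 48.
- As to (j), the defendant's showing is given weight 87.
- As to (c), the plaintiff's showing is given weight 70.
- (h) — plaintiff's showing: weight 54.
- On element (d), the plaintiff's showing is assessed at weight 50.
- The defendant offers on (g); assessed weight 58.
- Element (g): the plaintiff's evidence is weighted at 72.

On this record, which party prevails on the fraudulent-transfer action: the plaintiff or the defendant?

— Issue I —
Stage I.1 — burden on plaintiff; standard: a heightened civil standard (weight is at least 72).
    (a): 80 ≥ 72 [met]
    (b): 89 − 7 = 82 ≥ 72 [met]
  All elements met. The plaintiff retains the burden for Stage I.2.
Stage I.2 — burden on plaintiff; standard: a heightened civil standard (weight is at least 72).
    (c): 70 < 72 [not met]
  Not every element is met, so the plaintiff fails to carry Stage I.2.
The analysis ends at Stage I.2; the defendant prevails on this issue.
— Issue II —
Stage II.1 — burden on plaintiff; standard: a preponderance (weight is at least 53).
    (d): 50 < 53 [not met]
  Stage II.1 not carried; the plaintiff fails its burden.
So the defendant prevails on this issue.
— Issue III —
Stage III.1 — burden on plaintiff; standard: a preponderance (weight exceeds 48).
    (h): 54 > 48 [met]
    (i): 87 − 38 = 49 > 48 [met]
  Stage III.1 carried; the burden shifts to the defendant.
Stage III.2 — burden on defendant; standard: clear and convincing evidence (weight is at least 78).
    (j): 87 ≥ 78 [met]
    (k): 91 − 3 = 88 ≥ 78 [met]
  Stage III.2 is satisfied; the onus moves to the plaintiff.
Stage III.3 — burden on plaintiff; standard: a preponderance (weight exceeds 48).
    (l): 43 ≤ 48 [not met]
    (m): 55 > 48 [met]
  Not every element is met, so the plaintiff fails to carry Stage III.3.
So the defendant prevails on this issue.
Per-issue: Issue I → defendant; Issue II → defendant; Issue III → defendant. The plaintiff must prevail on at least one issue; overall, the defendant prevails.

defendant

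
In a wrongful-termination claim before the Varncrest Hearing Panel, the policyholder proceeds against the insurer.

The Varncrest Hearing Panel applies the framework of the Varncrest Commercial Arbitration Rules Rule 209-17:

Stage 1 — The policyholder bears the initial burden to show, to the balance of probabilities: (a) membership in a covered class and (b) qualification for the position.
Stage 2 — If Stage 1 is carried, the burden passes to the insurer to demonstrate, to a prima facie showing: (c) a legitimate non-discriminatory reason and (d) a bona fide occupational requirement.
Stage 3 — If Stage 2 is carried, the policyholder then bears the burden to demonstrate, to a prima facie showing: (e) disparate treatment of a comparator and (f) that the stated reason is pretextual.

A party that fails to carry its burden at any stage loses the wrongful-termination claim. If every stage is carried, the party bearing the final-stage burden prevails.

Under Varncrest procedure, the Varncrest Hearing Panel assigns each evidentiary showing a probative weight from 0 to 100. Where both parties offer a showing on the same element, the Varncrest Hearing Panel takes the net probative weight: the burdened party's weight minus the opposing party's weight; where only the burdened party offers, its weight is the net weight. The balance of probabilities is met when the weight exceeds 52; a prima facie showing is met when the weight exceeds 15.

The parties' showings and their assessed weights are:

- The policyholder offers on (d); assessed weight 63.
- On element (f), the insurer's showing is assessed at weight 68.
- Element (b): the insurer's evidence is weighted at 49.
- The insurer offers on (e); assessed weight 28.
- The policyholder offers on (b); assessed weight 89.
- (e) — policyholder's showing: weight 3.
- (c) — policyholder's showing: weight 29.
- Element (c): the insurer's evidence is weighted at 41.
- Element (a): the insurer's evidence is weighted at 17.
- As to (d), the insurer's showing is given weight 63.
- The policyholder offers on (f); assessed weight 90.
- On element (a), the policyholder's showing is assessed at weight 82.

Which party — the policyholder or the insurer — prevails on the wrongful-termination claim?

At Stage 1 the policyholder must meet the balance of probabilities (weight exceeds 52): on (a) the weight is 82 less the opposing 17 gives net 65, which does exceed 52, so (a) meets the standard; on (b) the weight is 89 less the opposing 49 gives net 40, which does not exceed 52, so (b) does not meet the standard.
  Stage 1 not carried; the policyholder fails its burden.
The analysis ends at Stage 1; the insurer prevails.

insurer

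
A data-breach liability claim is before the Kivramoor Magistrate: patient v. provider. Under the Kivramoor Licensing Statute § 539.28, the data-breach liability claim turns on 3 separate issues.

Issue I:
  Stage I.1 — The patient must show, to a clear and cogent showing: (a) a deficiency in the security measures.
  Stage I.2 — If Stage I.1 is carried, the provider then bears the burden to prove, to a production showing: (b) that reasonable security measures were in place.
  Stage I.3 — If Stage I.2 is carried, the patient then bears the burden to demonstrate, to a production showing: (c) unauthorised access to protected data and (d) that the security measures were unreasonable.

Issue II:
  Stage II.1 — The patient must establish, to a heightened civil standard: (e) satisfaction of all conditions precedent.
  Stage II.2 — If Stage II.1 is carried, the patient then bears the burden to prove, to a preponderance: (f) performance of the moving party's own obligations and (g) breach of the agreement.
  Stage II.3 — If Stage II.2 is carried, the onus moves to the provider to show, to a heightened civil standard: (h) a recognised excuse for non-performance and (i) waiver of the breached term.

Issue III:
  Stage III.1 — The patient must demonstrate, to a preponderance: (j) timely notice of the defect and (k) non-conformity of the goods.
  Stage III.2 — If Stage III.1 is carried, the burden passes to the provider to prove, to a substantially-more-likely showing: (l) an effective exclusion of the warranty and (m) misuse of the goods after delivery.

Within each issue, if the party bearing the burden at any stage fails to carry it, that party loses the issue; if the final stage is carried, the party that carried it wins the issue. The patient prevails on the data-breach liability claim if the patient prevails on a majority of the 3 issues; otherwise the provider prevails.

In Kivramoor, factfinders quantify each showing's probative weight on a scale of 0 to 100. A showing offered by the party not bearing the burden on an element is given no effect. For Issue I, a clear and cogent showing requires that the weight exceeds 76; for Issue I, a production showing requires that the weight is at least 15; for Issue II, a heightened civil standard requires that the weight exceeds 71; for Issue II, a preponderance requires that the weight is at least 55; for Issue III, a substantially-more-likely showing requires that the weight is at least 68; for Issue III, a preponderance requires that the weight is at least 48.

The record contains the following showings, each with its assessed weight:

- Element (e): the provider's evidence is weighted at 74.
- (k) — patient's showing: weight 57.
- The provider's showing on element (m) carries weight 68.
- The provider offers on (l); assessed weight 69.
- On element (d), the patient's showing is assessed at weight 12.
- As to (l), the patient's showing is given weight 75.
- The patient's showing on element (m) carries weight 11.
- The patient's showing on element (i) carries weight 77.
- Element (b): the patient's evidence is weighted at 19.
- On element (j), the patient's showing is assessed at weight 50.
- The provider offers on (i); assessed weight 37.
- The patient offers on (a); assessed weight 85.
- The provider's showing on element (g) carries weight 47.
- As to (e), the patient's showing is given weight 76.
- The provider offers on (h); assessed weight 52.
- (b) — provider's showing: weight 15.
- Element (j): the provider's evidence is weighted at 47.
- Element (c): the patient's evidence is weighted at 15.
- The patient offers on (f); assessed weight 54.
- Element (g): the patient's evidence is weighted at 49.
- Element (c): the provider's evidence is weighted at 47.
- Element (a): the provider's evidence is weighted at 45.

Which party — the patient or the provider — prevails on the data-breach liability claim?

provider

— Issue I —
Stage I.1 — burden on patient; standard: a clear and cogent showing (weight exceeds 76).
    (a): 85 (provider's 45 disregarded) > 76 [met]
  Stage I.1 is satisfied; the onus moves to the provider.
Stage I.2 — burden on provider; standard: a production showing (weight is at least 15).
    (b): 15 (patient's 19 disregarded) ≥ 15 [met]
  Stage I.2 carried; the burden shifts to the patient.
Stage I.3 — burden on patient; standard: a production showing (weight is at least 15).
    (c): 15 (provider's 47 disregarded) ≥ 15 [met]
    (d): 12 < 15 [not met]
  Stage I.3 not carried; the patient fails its burden.
So the provider prevails on this issue.
— Issue II —
Stage II.1 — burden on patient; standard: a heightened civil standard (weight exceeds 71).
    (e): 76 (provider's 74 disregarded) > 71 [met]
  Stage II.1 carried; the burden remains with the patient.
Stage II.2 — burden on patient; standard: a preponderance (weight is at least 55).
    (f): 54 < 55 [not met]
    (g): 49 (provider's 47 disregarded) < 55 [not met]
  Stage II.2 not carried; the patient fails its burden.
The provider prevails on this issue.
— Issue III —
At Stage III.1 the patient must meet a preponderance (weight is at least 48): on (j) the weight is 50 (the provider's 47 is given no effect), ≥ 48, so (j) meets the standard; on (k) the weight is 57, ≥ 48, so (k) meets the standard.
  All elements met. The burden passes to the provider.
At Stage III.2 the provider must meet a substantially-more-likely showing (weight is at least 68): on (l) the weight is 69 (the patient's 75 is given no effect), which does reach 68, so (l) meets the standard; on (m) the weight is 68 (the patient's 11 is given no effect), which does reach 68, so (m) meets the standard.
  Stage III.2 carried; the final stage is satisfied.
With every stage satisfied, the provider prevails on this issue.
Per-issue: Issue I → provider; Issue II → provider; Issue III → provider. The patient must prevail on a majority of issues; overall, the provider prevails.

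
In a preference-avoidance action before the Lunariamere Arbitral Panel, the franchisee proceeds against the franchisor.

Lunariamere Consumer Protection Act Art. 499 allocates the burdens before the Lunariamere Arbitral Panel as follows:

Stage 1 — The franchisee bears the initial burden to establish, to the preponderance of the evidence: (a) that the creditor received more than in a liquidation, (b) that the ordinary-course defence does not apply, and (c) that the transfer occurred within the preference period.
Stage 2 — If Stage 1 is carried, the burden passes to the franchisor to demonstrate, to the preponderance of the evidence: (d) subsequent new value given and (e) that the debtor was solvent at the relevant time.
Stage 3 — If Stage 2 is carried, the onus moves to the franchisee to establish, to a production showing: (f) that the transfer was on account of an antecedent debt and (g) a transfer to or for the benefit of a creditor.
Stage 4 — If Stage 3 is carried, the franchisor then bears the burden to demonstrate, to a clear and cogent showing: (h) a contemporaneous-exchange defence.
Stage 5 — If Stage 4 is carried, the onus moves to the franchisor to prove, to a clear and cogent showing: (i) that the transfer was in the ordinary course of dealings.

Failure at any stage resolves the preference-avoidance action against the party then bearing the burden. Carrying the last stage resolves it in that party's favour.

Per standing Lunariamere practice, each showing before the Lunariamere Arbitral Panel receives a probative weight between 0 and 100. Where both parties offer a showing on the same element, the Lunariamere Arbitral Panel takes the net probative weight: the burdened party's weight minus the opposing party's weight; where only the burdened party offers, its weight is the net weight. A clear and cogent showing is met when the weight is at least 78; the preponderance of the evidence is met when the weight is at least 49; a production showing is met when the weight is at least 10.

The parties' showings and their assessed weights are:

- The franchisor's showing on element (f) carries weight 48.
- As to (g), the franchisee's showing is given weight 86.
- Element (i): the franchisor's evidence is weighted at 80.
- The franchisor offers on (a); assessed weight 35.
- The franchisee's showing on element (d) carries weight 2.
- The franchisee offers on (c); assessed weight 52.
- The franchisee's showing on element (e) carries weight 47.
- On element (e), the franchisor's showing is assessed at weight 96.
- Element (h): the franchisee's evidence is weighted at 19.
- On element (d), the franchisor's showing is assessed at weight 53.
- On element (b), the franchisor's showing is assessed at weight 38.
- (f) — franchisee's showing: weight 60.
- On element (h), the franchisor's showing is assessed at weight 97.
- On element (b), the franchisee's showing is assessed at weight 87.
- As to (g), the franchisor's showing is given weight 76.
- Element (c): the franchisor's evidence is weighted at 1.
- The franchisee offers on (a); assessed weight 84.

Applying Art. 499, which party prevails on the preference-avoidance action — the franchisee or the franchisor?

franchisor

Stage 1 (franchisee, the preponderance of the evidence, weight is at least 49): (a) net 84−35=49 ≥ 49 — meets; (b) net 87−38=49 ≥ 49 — meets; (c) net 52−1=51 ≥ 49 — meets.
  Stage 1 carried; the burden shifts to the franchisor.
Stage 2 (franchisor, the preponderance of the evidence, weight is at least 49): (d) net 53−2=51 ≥ 49 — meets; (e) net 96−47=49 ≥ 49 — meets.
  All elements met. The burden passes to the franchisee.
Stage 3 (franchisee, a production showing, weight is at least 10): (f) net 60−48=12 ≥ 10 — meets; (g) net 86−76=10 ≥ 10 — meets.
  Stage 3 carried; the burden shifts to the franchisor.
Stage 4 (franchisor, a clear and cogent showing, weight is at least 78): (h) net 97−19=78 ≥ 78 — meets.
  Stage 4 carried; the burden remains with the franchisor.
Stage 5 (franchisor, a clear and cogent showing, weight is at least 78): (i) 80 ≥ 78 — meets.
  All elements met at the final stage.
With every stage satisfied, the franchisor prevails.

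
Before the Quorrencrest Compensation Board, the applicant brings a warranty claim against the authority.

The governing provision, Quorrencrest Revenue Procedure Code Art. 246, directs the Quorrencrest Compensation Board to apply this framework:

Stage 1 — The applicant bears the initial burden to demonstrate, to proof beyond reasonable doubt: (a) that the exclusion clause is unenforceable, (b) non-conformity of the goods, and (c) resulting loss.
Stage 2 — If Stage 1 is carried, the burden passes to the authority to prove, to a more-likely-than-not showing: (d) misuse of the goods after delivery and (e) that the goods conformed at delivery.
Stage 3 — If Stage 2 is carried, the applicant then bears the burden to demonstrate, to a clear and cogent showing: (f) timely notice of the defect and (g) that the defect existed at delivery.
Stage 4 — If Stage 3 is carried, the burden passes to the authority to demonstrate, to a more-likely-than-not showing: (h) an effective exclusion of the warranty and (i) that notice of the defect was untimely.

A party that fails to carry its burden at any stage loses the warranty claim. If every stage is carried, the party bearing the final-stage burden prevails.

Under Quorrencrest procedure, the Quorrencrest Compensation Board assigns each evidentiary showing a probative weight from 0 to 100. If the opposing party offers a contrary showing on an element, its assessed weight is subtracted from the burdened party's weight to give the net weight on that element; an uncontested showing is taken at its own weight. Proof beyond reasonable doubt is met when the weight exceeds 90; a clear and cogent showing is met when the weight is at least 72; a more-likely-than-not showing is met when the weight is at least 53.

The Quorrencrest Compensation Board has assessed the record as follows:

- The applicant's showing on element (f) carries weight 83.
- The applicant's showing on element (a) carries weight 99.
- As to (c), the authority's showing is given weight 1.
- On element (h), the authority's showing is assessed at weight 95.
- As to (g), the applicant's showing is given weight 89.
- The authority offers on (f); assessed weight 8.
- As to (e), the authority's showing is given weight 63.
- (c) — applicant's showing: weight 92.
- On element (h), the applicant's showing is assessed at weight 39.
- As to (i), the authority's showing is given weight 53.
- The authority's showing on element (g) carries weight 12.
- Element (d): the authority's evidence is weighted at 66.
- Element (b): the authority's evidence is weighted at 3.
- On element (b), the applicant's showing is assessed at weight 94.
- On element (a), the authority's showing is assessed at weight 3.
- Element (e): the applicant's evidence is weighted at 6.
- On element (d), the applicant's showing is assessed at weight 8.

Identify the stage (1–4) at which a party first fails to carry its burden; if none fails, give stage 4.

stage 4

Stage 1 — burden on applicant; standard: proof beyond reasonable doubt (weight exceeds 90).
    (a): 99 − 3 = 96 > 90 [met]
    (b): 94 − 3 = 91 > 90 [met]
    (c): 92 − 1 = 91 > 90 [met]
  All elements met. The burden passes to the authority.
Stage 2 — burden on authority; standard: a more-likely-than-not showing (weight is at least 53).
    (d): 66 − 8 = 58 ≥ 53 [met]
    (e): 63 − 6 = 57 ≥ 53 [met]
  Stage 2 carried; the burden shifts to the applicant.
Stage 3 — burden on applicant; standard: a clear and cogent showing (weight is at least 72).
    (f): 83 − 8 = 75 ≥ 72 [met]
    (g): 89 − 12 = 77 ≥ 72 [met]
  Stage 3 is satisfied; the onus moves to the authority.
Stage 4 — burden on authority; standard: a more-likely-than-not showing (weight is at least 53).
    (h): 95 − 39 = 56 ≥ 53 [met]
    (i): 53 ≥ 53 [met]
  Stage 4 carried; the final stage is satisfied.
Every stage carried; the authority prevails.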